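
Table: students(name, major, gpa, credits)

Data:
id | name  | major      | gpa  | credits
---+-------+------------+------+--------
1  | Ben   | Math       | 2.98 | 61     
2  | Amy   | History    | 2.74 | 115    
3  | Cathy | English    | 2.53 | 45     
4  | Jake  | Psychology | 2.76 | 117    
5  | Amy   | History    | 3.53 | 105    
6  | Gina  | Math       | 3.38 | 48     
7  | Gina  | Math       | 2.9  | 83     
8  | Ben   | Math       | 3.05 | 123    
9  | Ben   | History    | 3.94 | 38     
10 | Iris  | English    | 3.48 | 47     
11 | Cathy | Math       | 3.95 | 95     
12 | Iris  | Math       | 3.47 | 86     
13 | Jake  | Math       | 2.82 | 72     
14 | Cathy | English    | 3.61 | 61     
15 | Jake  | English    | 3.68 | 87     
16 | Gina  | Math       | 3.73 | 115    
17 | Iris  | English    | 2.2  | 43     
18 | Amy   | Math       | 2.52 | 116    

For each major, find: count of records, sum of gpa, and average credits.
SELECT major,
       COUNT(*) as cnt,
       SUM(gpa) as total_gpa,
       AVG(credits) as avg_credits
FROM students
GROUP BY major

Result:
  English: 5 records, 15.50 total gpa, 56.60 avg credits
  History: 3 records, 10.21 total gpa, 86.00 avg credits
  Math: 9 records, 28.80 total gpa, 88.78 avg credits
  Psychology: 1 records, 2.76 total gpa, 117.00 avg credits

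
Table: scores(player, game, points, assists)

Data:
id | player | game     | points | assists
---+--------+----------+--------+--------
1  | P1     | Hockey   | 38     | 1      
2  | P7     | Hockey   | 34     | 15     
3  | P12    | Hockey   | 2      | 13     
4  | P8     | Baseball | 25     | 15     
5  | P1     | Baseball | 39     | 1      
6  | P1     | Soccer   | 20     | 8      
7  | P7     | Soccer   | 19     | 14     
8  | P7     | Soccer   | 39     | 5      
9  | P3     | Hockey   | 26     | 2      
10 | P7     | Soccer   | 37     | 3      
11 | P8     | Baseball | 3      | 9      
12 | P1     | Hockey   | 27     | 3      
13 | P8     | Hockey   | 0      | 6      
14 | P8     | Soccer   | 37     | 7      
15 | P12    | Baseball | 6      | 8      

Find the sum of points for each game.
SELECT game, SUM(points) as result
FROM scores
GROUP BY game

Result:
  Baseball: 73
  Hockey: 127
  Soccer: 152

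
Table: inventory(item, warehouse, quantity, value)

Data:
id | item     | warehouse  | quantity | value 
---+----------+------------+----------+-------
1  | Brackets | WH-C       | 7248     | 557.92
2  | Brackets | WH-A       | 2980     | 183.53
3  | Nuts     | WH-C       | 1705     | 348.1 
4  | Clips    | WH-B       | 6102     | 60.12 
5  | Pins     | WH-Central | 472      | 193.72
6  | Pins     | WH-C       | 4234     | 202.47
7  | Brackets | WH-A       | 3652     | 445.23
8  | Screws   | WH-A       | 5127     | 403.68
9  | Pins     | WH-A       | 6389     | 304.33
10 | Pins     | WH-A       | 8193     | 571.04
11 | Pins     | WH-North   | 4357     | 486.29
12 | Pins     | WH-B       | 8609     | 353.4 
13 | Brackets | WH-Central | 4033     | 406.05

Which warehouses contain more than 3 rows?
SELECT warehouse, COUNT(*) as cnt
FROM inventory
GROUP BY warehouse
HAVING COUNT(*) > 3

Result:
  WH-A: 5

Note: HAVING filters groups after aggregation, WHERE filters rows before.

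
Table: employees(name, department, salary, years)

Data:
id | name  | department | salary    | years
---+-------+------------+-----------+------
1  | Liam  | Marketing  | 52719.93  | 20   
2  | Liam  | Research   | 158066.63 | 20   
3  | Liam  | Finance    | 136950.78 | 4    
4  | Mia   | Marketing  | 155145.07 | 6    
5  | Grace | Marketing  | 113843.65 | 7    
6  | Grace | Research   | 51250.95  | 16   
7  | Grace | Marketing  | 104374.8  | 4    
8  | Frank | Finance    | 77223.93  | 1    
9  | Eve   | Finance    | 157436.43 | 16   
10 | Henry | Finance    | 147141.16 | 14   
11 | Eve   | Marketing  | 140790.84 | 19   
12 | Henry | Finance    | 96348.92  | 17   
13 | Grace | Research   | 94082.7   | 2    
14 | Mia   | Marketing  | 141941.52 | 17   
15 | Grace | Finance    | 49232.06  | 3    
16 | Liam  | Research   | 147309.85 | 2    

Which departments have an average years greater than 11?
SELECT department, AVG(years)
FROM employees
GROUP BY department
HAVING AVG(years) > 11

Result:
  Marketing: avg=12.17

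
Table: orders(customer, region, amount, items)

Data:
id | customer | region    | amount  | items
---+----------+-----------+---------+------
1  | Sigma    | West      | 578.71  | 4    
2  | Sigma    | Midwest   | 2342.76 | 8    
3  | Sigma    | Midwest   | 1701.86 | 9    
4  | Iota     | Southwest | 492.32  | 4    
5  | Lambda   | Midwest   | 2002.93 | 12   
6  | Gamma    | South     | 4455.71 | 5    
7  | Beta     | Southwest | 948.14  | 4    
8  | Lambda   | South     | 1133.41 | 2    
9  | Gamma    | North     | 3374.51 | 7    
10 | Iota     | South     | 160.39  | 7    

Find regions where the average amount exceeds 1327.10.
SELECT region, AVG(amount)
FROM orders
GROUP BY region
HAVING AVG(amount) > 1327.10

Result:
  Midwest: avg=2015.85
  North: avg=3374.51
  South: avg=1916.50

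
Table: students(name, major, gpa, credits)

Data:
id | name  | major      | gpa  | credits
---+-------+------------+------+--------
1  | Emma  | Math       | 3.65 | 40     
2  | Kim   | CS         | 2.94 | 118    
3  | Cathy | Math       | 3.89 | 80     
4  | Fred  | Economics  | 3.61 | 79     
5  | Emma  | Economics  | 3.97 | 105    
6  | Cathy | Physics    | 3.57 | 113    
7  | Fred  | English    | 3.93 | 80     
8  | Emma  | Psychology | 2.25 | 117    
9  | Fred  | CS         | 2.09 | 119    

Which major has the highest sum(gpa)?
SELECT major, SUM(gpa) as val
FROM students
GROUP BY major
ORDER BY val DESC
LIMIT 1

Result: Economics with sum(gpa) = 7.58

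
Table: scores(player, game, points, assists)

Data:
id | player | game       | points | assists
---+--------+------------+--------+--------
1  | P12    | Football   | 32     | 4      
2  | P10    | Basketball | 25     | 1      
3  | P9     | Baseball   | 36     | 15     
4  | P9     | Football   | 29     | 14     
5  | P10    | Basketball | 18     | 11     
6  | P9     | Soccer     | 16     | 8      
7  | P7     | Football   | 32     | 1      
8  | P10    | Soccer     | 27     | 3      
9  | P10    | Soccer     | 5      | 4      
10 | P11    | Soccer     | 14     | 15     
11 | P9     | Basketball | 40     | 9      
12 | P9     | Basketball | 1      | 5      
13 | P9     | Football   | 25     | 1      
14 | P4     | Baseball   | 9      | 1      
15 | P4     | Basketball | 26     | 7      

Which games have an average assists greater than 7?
SELECT game, AVG(assists)
FROM scores
GROUP BY game
HAVING AVG(assists) > 7

Result:
  Baseball: avg=8.00
  Soccer: avg=7.50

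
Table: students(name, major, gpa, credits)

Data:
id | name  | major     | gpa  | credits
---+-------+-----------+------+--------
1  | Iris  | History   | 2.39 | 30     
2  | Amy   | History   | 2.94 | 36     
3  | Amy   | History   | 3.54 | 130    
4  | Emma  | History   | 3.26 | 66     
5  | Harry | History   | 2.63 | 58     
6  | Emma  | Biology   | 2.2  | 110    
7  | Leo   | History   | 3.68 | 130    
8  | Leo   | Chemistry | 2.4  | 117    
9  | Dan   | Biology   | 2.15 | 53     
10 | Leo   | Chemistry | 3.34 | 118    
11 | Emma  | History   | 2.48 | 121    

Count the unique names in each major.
SELECT major, COUNT(DISTINCT name)
FROM students
GROUP BY major

Result:
  Biology: 2 distinct
  Chemistry: 1 distinct
  History: 5 distinct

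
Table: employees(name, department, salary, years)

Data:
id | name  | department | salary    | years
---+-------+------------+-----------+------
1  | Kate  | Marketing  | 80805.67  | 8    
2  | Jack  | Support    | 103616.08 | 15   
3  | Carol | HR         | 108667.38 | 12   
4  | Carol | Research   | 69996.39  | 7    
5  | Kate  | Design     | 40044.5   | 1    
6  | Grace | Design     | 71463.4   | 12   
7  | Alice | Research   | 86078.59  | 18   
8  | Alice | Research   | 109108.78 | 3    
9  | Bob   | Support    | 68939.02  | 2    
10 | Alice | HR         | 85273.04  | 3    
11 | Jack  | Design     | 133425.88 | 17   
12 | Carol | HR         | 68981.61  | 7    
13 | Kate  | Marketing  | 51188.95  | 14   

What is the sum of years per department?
SELECT department, SUM(years) as result
FROM employees
GROUP BY department

Result:
  Design: 30
  HR: 22
  Marketing: 22
  Research: 28
  Support: 17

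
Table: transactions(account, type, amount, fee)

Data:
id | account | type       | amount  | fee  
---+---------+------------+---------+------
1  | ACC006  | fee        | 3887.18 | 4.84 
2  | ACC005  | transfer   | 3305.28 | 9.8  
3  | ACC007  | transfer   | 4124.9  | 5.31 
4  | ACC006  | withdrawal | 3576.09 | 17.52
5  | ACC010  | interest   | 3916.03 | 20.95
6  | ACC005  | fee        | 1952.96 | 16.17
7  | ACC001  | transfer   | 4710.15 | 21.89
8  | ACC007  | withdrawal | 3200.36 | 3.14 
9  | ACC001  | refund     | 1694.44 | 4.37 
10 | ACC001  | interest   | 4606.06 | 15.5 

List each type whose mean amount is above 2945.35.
SELECT type, AVG(amount)
FROM transactions
GROUP BY type
HAVING AVG(amount) > 2945.35

Result:
  interest: avg=4261.05
  transfer: avg=4046.78
  withdrawal: avg=3388.23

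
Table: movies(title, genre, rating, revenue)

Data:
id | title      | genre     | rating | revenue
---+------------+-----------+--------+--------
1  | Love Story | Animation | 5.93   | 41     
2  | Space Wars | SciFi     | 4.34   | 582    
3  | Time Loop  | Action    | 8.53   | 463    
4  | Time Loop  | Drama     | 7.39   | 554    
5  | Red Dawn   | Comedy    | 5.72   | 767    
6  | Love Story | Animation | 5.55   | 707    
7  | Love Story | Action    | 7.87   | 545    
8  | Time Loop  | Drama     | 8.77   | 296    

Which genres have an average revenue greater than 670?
SELECT genre, AVG(revenue)
FROM movies
GROUP BY genre
HAVING AVG(revenue) > 670

Result:
  Comedy: avg=767.00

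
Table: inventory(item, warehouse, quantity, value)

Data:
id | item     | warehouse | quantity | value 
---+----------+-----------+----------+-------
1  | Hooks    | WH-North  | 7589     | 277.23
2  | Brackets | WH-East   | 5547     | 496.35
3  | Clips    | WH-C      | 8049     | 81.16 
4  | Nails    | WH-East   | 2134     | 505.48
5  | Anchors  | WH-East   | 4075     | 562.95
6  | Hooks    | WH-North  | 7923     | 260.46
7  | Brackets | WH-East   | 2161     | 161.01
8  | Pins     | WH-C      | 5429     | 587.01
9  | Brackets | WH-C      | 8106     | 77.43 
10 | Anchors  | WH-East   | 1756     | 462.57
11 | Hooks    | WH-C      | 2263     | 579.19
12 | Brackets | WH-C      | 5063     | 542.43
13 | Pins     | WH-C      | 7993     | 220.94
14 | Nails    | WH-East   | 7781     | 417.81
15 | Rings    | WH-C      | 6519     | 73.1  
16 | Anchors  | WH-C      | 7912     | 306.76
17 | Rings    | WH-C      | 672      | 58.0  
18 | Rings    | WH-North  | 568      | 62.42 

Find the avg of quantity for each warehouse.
SELECT warehouse, AVG(quantity) as result
FROM inventory
GROUP BY warehouse

Result:
  WH-C: 5778.44
  WH-East: 3909.00
  WH-North: 5360.00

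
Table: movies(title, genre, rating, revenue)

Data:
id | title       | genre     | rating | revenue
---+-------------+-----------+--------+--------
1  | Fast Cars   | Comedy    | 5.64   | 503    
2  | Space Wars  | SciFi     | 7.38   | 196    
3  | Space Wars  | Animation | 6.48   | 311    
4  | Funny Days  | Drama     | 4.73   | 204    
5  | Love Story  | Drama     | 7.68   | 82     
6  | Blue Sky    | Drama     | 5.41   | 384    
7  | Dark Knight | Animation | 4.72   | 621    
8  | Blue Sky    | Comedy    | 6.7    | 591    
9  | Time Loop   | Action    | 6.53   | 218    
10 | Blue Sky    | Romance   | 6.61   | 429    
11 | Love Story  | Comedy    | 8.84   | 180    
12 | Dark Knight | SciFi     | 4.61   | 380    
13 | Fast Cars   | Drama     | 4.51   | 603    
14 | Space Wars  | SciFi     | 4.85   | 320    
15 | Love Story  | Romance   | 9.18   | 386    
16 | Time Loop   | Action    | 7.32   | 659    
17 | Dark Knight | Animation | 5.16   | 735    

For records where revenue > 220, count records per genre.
SELECT genre, COUNT(*)
FROM movies
WHERE revenue > 220
GROUP BY genre

Note: WHERE filters rows before grouping.

Result:
  Action: 1
  Animation: 3
  Comedy: 2
  Drama: 2
  Romance: 2
  SciFi: 2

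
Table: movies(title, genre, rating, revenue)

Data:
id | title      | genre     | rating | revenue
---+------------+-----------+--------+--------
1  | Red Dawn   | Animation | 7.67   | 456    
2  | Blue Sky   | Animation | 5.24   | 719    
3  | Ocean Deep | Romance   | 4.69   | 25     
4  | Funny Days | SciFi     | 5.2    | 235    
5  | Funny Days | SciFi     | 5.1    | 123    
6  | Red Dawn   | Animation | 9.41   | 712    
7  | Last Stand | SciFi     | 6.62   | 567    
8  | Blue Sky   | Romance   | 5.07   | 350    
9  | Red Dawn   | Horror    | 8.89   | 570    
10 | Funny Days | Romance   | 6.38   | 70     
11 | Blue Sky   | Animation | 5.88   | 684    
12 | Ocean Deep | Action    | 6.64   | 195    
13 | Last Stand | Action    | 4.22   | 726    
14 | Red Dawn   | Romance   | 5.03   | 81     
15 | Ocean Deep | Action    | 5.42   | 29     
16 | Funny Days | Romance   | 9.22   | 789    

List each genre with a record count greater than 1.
SELECT genre, COUNT(*) as cnt
FROM movies
GROUP BY genre
HAVING COUNT(*) > 1

Result:
  Action: 3
  Animation: 4
  Romance: 5
  SciFi: 3

Note: HAVING filters groups after aggregation, WHERE filters rows before.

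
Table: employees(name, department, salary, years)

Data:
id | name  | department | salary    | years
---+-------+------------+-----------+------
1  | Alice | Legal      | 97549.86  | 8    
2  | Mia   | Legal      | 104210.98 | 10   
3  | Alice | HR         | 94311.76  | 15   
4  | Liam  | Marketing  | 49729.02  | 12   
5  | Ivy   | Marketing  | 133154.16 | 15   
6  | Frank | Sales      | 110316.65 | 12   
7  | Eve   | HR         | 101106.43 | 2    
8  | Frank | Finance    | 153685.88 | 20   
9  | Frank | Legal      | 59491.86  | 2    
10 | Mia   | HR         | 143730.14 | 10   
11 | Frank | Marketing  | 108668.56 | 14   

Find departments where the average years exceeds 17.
SELECT department, AVG(years)
FROM employees
GROUP BY department
HAVING AVG(years) > 17

Result:
  Finance: avg=20.00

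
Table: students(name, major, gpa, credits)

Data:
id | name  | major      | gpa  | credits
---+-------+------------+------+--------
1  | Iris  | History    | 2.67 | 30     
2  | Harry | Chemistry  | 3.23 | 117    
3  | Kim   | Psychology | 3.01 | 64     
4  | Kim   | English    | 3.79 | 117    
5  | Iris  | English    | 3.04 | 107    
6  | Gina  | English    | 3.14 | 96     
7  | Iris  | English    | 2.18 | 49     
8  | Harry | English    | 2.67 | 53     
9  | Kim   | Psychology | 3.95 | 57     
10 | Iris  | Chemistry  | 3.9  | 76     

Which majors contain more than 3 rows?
SELECT major, COUNT(*) as cnt
FROM students
GROUP BY major
HAVING COUNT(*) > 3

Result:
  English: 5

Note: HAVING filters groups after aggregation, WHERE filters rows before.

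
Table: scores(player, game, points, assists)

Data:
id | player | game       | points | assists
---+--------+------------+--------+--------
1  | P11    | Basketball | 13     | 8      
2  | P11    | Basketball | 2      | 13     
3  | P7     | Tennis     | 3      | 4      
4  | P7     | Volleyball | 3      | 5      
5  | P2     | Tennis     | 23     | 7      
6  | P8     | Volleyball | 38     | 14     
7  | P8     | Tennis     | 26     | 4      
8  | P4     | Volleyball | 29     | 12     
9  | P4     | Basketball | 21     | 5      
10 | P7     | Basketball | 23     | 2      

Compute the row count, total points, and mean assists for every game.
SELECT game,
       COUNT(*) as cnt,
       SUM(points) as total_points,
       AVG(assists) as avg_assists
FROM scores
GROUP BY game

Result:
  Basketball: 4 records, 59 total points, 7.00 avg assists
  Tennis: 3 records, 52 total points, 5.00 avg assists
  Volleyball: 3 records, 70 total points, 10.33 avg assists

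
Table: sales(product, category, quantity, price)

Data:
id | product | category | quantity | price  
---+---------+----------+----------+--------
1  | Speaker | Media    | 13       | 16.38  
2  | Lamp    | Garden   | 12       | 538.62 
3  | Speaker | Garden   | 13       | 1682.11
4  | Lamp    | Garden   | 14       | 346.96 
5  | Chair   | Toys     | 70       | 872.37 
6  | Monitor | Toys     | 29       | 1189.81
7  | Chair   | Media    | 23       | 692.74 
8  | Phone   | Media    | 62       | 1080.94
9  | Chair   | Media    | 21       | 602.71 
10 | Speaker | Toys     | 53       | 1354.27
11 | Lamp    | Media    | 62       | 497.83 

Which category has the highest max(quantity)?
SELECT category, MAX(quantity) as val
FROM sales
GROUP BY category
ORDER BY val DESC
LIMIT 1

Result: Toys with max(quantity) = 70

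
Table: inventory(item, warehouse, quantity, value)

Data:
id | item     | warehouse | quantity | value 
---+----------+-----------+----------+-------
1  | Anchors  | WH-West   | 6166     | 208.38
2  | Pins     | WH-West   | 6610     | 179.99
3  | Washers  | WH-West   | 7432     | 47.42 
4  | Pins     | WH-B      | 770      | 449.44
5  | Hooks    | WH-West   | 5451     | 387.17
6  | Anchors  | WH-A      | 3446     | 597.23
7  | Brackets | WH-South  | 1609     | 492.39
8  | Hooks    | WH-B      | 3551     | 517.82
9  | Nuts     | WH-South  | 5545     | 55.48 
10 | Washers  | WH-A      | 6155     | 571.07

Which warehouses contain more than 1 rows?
SELECT warehouse, COUNT(*) as cnt
FROM inventory
GROUP BY warehouse
HAVING COUNT(*) > 1

Result:
  WH-A: 2
  WH-B: 2
  WH-South: 2
  WH-West: 4

Note: HAVING filters groups after aggregation, WHERE filters rows before.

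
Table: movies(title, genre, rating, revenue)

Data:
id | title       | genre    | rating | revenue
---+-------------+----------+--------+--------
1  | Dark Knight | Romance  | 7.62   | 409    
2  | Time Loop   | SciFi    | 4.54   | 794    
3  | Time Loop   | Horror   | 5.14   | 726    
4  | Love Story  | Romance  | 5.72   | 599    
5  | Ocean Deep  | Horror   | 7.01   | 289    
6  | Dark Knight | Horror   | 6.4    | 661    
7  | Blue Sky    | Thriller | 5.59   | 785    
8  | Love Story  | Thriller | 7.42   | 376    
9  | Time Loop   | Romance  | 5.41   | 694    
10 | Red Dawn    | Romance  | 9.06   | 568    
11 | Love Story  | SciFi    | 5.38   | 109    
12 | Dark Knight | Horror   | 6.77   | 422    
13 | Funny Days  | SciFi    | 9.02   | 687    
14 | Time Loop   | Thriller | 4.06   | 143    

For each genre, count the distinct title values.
SELECT genre, COUNT(DISTINCT title)
FROM movies
GROUP BY genre

Result:
  Horror: 3 distinct
  Romance: 4 distinct
  SciFi: 3 distinct
  Thriller: 3 distinct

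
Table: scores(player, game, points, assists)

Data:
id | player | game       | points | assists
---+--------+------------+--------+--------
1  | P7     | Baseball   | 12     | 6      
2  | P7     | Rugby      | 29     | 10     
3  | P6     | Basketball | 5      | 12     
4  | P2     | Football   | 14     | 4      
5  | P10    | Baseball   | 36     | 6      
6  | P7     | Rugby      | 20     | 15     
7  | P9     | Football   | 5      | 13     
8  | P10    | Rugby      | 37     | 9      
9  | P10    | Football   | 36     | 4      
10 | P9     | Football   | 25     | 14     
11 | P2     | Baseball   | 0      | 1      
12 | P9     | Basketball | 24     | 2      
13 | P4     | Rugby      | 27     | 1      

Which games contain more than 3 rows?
SELECT game, COUNT(*) as cnt
FROM scores
GROUP BY game
HAVING COUNT(*) > 3

Result:
  Football: 4
  Rugby: 4

Note: HAVING filters groups after aggregation, WHERE filters rows before.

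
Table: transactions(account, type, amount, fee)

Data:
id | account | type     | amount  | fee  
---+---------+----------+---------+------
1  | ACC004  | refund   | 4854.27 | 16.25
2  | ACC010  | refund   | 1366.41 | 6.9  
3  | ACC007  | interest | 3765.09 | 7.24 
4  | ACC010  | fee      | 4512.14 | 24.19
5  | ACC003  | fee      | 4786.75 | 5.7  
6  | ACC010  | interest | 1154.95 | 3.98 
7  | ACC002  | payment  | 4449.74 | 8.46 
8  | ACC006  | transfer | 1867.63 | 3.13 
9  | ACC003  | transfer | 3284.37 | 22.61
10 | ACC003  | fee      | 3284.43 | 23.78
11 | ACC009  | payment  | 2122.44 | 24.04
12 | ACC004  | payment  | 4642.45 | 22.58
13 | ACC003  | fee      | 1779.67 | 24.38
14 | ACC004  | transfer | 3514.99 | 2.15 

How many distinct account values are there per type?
SELECT type, COUNT(DISTINCT account)
FROM transactions
GROUP BY type

Result:
  fee: 2 distinct
  interest: 2 distinct
  payment: 3 distinct
  refund: 2 distinct
  transfer: 3 distinct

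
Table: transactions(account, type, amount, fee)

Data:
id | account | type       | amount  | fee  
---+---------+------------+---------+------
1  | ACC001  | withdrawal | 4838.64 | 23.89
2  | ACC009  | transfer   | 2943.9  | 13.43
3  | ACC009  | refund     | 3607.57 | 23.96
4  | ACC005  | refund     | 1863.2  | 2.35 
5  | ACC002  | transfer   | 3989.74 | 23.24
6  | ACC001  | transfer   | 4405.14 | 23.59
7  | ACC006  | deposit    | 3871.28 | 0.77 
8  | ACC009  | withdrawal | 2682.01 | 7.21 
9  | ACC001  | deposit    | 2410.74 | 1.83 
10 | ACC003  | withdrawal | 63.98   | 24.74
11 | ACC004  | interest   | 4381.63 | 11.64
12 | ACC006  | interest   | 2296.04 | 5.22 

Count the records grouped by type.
SELECT type, COUNT(*) as count
FROM transactions
GROUP BY type

Result:
  deposit: 2
  interest: 2
  refund: 2
  transfer: 3
  withdrawal: 3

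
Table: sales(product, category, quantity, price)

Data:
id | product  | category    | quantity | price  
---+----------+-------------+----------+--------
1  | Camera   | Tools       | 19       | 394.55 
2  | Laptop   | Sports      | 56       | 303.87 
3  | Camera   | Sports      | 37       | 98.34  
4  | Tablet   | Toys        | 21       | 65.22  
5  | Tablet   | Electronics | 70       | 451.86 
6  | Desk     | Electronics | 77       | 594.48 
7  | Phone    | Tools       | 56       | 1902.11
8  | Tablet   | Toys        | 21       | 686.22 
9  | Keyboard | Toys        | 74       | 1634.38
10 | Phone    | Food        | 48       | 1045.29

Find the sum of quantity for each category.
SELECT category, SUM(quantity) as result
FROM sales
GROUP BY category

Result:
  Electronics: 147
  Food: 48
  Sports: 93
  Tools: 75
  Toys: 116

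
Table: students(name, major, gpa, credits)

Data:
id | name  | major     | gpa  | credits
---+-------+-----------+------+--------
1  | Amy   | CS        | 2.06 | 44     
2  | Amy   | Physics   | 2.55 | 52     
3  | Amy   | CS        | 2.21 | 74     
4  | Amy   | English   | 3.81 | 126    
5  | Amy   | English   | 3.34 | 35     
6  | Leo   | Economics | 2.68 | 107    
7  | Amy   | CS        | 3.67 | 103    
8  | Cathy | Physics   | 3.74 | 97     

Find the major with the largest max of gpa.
SELECT major, MAX(gpa) as val
FROM students
GROUP BY major
ORDER BY val DESC
LIMIT 1

Result: English with max(gpa) = 3.81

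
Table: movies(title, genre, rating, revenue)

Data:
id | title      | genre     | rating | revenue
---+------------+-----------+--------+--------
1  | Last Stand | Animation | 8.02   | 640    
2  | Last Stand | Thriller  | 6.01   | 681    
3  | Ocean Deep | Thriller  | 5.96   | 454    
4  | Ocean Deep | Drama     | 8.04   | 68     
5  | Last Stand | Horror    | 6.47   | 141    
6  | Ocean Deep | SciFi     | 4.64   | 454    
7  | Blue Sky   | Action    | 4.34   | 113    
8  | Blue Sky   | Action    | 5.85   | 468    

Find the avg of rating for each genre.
SELECT genre, AVG(rating) as result
FROM movies
GROUP BY genre

Result:
  Action: 5.10
  Animation: 8.02
  Drama: 8.04
  Horror: 6.47
  SciFi: 4.64
  Thriller: 5.99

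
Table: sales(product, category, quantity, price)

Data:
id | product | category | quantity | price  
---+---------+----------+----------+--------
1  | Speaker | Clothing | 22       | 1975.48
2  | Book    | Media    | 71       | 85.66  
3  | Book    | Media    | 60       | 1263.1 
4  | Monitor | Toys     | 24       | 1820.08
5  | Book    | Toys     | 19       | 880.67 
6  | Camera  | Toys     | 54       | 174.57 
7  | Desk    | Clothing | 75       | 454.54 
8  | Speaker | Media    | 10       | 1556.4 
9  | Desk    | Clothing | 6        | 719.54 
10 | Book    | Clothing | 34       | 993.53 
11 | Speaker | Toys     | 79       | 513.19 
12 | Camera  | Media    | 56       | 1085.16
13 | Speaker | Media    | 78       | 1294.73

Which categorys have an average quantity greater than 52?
SELECT category, AVG(quantity)
FROM sales
GROUP BY category
HAVING AVG(quantity) > 52

Result:
  Media: avg=55.00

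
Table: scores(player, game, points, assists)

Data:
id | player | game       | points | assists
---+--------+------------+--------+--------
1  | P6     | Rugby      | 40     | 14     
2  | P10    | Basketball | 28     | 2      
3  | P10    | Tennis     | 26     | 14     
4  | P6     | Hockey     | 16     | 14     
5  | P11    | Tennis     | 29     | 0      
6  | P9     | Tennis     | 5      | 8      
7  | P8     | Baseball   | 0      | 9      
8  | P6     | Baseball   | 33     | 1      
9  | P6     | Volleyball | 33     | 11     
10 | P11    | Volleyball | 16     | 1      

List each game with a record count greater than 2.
SELECT game, COUNT(*) as cnt
FROM scores
GROUP BY game
HAVING COUNT(*) > 2

Result:
  Tennis: 3

Note: HAVING filters groups after aggregation, WHERE filters rows before.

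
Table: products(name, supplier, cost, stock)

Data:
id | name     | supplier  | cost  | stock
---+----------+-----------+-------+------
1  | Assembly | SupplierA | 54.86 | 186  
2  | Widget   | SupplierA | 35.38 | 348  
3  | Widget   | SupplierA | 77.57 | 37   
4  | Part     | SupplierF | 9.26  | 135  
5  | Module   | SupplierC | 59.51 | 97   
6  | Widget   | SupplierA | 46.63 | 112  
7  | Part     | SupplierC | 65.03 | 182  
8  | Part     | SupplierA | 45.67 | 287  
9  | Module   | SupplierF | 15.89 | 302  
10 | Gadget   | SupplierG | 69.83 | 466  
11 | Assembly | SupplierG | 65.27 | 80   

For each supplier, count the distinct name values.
SELECT supplier, COUNT(DISTINCT name)
FROM products
GROUP BY supplier

Result:
  SupplierA: 3 distinct
  SupplierC: 2 distinct
  SupplierF: 2 distinct
  SupplierG: 2 distinct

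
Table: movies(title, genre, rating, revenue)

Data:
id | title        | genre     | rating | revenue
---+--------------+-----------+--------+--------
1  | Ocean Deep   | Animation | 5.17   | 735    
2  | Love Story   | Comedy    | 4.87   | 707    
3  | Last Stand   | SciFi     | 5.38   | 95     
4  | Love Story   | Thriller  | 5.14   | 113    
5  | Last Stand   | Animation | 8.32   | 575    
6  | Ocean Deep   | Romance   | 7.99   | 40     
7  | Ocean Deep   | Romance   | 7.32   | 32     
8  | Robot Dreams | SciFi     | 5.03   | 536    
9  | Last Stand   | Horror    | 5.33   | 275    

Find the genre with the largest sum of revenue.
SELECT genre, SUM(revenue) as val
FROM movies
GROUP BY genre
ORDER BY val DESC
LIMIT 1

Result: Animation with sum(revenue) = 1310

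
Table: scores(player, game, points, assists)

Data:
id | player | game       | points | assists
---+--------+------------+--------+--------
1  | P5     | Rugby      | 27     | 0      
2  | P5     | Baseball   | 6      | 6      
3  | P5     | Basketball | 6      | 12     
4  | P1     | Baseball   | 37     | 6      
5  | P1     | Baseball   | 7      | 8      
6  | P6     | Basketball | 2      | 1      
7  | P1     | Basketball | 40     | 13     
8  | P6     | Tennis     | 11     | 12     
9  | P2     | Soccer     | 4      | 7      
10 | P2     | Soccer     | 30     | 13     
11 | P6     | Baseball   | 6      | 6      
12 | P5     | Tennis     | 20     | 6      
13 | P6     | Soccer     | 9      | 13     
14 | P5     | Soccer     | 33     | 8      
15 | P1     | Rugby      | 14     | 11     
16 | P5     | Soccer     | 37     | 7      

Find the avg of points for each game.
SELECT game, AVG(points) as result
FROM scores
GROUP BY game

Result:
  Baseball: 14.00
  Basketball: 16.00
  Rugby: 20.50
  Soccer: 22.60
  Tennis: 15.50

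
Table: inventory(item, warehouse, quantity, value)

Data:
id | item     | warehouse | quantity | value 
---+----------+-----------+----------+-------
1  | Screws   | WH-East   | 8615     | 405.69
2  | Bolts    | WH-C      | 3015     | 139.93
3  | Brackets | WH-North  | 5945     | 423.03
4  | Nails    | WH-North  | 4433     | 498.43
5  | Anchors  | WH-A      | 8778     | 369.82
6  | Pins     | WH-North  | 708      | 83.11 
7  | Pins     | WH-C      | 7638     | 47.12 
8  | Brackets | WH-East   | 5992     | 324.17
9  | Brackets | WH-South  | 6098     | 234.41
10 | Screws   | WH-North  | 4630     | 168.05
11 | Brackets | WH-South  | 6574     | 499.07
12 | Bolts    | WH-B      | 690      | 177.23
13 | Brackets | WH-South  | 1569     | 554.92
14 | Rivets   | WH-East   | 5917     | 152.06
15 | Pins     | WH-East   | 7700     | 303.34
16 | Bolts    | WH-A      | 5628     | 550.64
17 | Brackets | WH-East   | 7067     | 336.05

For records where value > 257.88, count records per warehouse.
SELECT warehouse, COUNT(*)
FROM inventory
WHERE value > 257.88
GROUP BY warehouse

Note: WHERE filters rows before grouping.

Result:
  WH-A: 2
  WH-East: 4
  WH-North: 2
  WH-South: 2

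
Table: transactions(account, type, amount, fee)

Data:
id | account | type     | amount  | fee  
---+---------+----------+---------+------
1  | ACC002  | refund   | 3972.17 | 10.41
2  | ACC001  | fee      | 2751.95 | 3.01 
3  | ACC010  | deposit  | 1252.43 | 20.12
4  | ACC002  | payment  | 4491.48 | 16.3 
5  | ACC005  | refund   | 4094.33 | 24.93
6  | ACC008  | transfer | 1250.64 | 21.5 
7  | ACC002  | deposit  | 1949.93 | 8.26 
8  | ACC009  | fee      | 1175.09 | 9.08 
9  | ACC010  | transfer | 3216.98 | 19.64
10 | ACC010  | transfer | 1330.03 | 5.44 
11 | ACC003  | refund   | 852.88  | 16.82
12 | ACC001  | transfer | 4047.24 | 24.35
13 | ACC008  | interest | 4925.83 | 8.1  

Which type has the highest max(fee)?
SELECT type, MAX(fee) as val
FROM transactions
GROUP BY type
ORDER BY val DESC
LIMIT 1

Result: refund with max(fee) = 24.93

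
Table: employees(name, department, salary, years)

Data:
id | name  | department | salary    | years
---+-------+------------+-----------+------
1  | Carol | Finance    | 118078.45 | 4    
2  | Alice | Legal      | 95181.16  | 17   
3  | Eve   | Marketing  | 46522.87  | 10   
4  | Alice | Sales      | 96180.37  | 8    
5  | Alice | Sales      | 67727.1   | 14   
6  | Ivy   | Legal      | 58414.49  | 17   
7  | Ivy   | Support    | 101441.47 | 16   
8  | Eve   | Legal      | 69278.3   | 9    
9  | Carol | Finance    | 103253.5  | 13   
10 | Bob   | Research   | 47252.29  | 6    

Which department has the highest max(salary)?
SELECT department, MAX(salary) as val
FROM employees
GROUP BY department
ORDER BY val DESC
LIMIT 1

Result: Finance with max(salary) = 118078.45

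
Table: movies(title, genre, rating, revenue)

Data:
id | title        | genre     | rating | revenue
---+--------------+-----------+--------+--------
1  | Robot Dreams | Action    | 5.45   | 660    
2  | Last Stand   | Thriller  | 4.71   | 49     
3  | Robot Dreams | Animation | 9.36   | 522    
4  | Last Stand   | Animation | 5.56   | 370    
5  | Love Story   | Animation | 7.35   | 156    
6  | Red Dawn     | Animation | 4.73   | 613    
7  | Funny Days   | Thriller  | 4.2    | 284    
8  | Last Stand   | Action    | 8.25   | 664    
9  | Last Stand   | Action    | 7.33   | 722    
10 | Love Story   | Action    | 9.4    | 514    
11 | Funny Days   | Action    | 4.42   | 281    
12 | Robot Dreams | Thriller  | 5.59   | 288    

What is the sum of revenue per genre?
SELECT genre, SUM(revenue) as result
FROM movies
GROUP BY genre

Result:
  Action: 2841
  Animation: 1661
  Thriller: 621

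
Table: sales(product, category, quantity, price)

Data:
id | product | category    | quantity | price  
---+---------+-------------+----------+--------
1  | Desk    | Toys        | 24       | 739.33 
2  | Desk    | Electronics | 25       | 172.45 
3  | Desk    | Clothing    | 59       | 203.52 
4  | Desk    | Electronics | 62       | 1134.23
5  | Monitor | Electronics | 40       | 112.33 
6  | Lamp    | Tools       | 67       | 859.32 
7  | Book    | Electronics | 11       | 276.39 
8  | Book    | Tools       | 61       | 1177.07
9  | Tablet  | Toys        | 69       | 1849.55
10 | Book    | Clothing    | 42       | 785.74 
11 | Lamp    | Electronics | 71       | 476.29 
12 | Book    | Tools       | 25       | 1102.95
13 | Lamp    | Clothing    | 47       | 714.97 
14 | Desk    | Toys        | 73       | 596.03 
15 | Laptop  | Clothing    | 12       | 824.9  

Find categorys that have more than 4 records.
SELECT category, COUNT(*) as cnt
FROM sales
GROUP BY category
HAVING COUNT(*) > 4

Result:
  Electronics: 5

Note: HAVING filters groups after aggregation, WHERE filters rows before.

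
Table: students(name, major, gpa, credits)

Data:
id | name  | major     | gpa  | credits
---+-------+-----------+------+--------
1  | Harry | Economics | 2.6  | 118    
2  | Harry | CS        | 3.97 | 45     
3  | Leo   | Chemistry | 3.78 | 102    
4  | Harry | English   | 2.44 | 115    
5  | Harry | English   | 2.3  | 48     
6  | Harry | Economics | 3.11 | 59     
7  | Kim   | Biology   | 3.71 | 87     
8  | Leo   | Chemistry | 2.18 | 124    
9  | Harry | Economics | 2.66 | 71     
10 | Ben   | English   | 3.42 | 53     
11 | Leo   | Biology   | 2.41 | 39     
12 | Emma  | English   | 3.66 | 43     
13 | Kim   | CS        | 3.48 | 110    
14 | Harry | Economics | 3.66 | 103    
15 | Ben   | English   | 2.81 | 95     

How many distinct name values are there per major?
SELECT major, COUNT(DISTINCT name)
FROM students
GROUP BY major

Result:
  Biology: 2 distinct
  CS: 2 distinct
  Chemistry: 1 distinct
  Economics: 1 distinct
  English: 3 distinct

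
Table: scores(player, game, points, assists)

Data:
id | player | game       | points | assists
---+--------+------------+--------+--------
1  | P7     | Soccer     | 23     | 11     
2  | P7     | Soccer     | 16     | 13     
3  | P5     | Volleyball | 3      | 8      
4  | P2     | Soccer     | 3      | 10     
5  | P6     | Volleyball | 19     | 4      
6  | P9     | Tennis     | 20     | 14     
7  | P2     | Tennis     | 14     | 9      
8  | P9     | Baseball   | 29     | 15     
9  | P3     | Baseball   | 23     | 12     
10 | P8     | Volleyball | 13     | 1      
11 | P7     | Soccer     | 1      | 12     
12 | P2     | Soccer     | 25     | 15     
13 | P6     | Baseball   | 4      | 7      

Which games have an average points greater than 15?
SELECT game, AVG(points)
FROM scores
GROUP BY game
HAVING AVG(points) > 15

Result:
  Baseball: avg=18.67
  Tennis: avg=17.00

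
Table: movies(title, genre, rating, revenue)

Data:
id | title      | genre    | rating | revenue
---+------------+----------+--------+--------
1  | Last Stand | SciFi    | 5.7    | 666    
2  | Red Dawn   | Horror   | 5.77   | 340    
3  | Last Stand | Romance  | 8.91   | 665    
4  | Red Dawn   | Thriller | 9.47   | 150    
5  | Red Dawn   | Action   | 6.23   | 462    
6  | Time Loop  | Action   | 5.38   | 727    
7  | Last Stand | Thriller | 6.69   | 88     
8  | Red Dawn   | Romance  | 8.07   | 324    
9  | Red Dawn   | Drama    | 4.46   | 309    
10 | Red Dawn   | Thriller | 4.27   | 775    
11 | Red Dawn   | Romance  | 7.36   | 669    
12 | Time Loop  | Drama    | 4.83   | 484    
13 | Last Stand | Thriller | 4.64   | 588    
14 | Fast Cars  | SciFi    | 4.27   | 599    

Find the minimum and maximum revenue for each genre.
SELECT genre, MIN(revenue), MAX(revenue)
FROM movies
GROUP BY genre

Result:
  Action: min=462, max=727
  Drama: min=309, max=484
  Horror: min=340, max=340
  Romance: min=324, max=669
  SciFi: min=599, max=666
  Thriller: min=88, max=775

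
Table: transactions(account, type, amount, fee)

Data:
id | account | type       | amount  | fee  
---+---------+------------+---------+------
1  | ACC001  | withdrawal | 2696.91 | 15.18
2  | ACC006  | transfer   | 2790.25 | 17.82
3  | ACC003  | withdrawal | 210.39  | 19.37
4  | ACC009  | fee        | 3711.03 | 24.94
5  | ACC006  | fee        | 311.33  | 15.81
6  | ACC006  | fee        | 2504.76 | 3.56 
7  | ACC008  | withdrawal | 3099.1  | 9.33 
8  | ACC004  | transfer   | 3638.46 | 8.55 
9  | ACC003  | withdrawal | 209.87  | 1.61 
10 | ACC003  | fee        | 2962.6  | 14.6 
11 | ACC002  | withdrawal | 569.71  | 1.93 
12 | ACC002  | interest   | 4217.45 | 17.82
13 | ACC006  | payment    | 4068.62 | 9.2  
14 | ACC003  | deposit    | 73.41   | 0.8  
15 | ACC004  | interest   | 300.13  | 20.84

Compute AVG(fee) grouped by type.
SELECT type, AVG(fee) as result
FROM transactions
GROUP BY type

Result:
  deposit: 0.80
  fee: 14.73
  interest: 19.33
  payment: 9.20
  transfer: 13.19
  withdrawal: 9.48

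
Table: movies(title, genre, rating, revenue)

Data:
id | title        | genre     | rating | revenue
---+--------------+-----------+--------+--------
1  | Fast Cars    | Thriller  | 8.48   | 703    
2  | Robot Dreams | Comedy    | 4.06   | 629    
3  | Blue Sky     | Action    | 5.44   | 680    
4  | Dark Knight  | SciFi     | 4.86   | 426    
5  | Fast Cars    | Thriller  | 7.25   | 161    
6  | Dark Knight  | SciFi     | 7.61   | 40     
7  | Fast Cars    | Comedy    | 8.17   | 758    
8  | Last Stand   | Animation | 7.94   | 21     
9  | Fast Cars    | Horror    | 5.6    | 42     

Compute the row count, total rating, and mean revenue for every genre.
SELECT genre,
       COUNT(*) as cnt,
       SUM(rating) as total_rating,
       AVG(revenue) as avg_revenue
FROM movies
GROUP BY genre

Result:
  Action: 1 records, 5.44 total rating, 680.00 avg revenue
  Animation: 1 records, 7.94 total rating, 21.00 avg revenue
  Comedy: 2 records, 12.23 total rating, 693.50 avg revenue
  Horror: 1 records, 5.60 total rating, 42.00 avg revenue
  SciFi: 2 records, 12.47 total rating, 233.00 avg revenue
  Thriller: 2 records, 15.73 total rating, 432.00 avg revenue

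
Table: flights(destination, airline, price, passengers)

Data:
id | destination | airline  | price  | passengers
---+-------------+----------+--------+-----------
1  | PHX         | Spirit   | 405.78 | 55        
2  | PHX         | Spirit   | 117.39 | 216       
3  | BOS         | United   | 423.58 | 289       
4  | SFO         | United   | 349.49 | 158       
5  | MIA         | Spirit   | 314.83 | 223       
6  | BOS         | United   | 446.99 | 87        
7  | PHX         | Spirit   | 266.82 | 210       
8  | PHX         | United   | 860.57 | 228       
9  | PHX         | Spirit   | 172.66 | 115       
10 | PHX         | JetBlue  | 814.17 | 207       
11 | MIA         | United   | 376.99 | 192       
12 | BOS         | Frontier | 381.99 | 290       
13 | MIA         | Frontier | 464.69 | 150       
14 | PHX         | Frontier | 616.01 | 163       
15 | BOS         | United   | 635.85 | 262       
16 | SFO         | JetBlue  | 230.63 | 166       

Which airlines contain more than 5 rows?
SELECT airline, COUNT(*) as cnt
FROM flights
GROUP BY airline
HAVING COUNT(*) > 5

Result:
  United: 6

Note: HAVING filters groups after aggregation, WHERE filters rows before.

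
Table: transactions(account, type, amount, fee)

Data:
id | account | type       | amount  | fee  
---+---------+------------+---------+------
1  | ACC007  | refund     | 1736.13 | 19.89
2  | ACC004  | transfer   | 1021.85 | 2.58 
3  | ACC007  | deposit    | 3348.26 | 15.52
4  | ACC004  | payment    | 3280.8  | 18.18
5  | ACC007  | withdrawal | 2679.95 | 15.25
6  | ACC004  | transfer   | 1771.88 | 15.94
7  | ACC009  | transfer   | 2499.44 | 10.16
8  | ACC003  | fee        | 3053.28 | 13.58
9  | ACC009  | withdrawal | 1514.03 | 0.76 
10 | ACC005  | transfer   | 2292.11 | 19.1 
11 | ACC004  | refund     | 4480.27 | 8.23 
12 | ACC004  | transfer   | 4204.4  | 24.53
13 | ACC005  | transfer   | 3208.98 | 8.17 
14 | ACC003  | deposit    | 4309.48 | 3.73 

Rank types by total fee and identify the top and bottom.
SELECT type, SUM(fee)
FROM transactions
GROUP BY type
ORDER BY SUM(fee)

All groups:
  fee: 13.58
  withdrawal: 16.01
  payment: 18.18
  deposit: 19.25
  refund: 28.12
  transfer: 80.48

Highest: transfer (80.48)
Lowest: fee (13.58)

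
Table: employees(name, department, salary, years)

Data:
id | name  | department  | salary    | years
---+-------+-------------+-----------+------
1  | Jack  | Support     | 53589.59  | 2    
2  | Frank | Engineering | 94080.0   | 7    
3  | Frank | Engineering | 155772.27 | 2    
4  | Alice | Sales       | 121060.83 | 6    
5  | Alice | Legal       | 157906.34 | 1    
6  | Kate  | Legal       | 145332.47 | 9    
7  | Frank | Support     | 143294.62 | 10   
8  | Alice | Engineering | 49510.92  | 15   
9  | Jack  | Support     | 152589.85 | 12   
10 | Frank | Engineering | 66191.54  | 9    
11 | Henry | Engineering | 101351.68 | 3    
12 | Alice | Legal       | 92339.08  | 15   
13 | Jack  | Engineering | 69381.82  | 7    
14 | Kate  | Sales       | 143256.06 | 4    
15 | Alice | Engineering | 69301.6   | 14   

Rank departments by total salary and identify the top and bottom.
SELECT department, SUM(salary)
FROM employees
GROUP BY department
ORDER BY SUM(salary)

All groups:
  Sales: 264316.89
  Support: 349474.06
  Legal: 395577.89
  Engineering: 605589.83

Highest: Engineering (605589.83)
Lowest: Sales (264316.89)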